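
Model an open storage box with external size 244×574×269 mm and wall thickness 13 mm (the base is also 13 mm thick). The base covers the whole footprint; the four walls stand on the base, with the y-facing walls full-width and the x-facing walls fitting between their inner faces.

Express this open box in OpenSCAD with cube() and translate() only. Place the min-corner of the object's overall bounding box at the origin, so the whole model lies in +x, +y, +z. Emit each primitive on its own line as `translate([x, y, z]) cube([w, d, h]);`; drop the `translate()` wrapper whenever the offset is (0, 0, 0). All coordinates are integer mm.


cube([244, 574, 13]);
translate([0, 0, 13]) cube([244, 13, 256]);
translate([0, 561, 13]) cube([244, 13, 256]);
translate([0, 13, 13]) cube([13, 548, 256]);
translate([231, 13, 13]) cube([13, 548, 256]);


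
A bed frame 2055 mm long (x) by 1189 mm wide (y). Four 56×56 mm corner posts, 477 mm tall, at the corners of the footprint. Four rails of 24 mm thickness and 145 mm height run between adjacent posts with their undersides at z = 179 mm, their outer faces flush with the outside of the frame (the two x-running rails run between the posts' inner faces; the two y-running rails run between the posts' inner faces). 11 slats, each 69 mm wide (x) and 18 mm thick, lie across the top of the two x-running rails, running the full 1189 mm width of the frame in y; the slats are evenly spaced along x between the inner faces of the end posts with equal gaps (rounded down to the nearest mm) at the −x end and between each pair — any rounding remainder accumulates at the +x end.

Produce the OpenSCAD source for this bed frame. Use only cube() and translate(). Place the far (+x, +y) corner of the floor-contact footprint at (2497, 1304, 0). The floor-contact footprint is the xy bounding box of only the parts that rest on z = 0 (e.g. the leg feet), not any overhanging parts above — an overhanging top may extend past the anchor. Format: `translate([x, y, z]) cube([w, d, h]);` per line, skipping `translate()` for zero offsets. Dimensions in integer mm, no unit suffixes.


translate([442, 115, 0]) cube([56, 56, 477]);
translate([442, 1248, 0]) cube([56, 56, 477]);
translate([2441, 115, 0]) cube([56, 56, 477]);
translate([2441, 1248, 0]) cube([56, 56, 477]);
translate([498, 115, 179]) cube([1943, 24, 145]);
translate([498, 1280, 179]) cube([1943, 24, 145]);
translate([442, 171, 179]) cube([24, 1077, 145]);
translate([2473, 171, 179]) cube([24, 1077, 145]);
translate([596, 115, 324]) cube([69, 1189, 18]);
translate([763, 115, 324]) cube([69, 1189, 18]);
translate([930, 115, 324]) cube([69, 1189, 18]);
translate([1097, 115, 324]) cube([69, 1189, 18]);
translate([1264, 115, 324]) cube([69, 1189, 18]);
translate([1431, 115, 324]) cube([69, 1189, 18]);
translate([1598, 115, 324]) cube([69, 1189, 18]);
translate([1765, 115, 324]) cube([69, 1189, 18]);
translate([1932, 115, 324]) cube([69, 1189, 18]);
translate([2099, 115, 324]) cube([69, 1189, 18]);
translate([2266, 115, 324]) cube([69, 1189, 18]);


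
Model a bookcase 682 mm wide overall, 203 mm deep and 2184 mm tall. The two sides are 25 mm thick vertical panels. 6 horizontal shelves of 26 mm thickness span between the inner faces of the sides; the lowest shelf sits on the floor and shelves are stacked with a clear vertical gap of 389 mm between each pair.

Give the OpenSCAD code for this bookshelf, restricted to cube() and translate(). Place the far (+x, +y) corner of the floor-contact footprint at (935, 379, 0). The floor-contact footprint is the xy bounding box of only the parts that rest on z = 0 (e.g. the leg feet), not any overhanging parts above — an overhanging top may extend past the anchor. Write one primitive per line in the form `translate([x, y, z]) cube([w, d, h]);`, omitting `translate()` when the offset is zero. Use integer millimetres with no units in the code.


translate([253, 176, 0]) cube([25, 203, 2184]);
translate([910, 176, 0]) cube([25, 203, 2184]);
translate([278, 176, 0]) cube([632, 203, 26]);
translate([278, 176, 415]) cube([632, 203, 26]);
translate([278, 176, 830]) cube([632, 203, 26]);
translate([278, 176, 1245]) cube([632, 203, 26]);
translate([278, 176, 1660]) cube([632, 203, 26]);
translate([278, 176, 2075]) cube([632, 203, 26]);


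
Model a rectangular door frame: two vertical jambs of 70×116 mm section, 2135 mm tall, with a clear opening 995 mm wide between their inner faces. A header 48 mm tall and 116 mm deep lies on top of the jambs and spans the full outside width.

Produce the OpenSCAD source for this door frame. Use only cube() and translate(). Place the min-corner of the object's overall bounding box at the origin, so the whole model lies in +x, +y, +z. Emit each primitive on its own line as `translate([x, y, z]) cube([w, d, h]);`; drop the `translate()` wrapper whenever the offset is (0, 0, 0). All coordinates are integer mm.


cube([70, 116, 2135]);
translate([1065, 0, 0]) cube([70, 116, 2135]);
translate([0, 0, 2135]) cube([1135, 116, 48]);


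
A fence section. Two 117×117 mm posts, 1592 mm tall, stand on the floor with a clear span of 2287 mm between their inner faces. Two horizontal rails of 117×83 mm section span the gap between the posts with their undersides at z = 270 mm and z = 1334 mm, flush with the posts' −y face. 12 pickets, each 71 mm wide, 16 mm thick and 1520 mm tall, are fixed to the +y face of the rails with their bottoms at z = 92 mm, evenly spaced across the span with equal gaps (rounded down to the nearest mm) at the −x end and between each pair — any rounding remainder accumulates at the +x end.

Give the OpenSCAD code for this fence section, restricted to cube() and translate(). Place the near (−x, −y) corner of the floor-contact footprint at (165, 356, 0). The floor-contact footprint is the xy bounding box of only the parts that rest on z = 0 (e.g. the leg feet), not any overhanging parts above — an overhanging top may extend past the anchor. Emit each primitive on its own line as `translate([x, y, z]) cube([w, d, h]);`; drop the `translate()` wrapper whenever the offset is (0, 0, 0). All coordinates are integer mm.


translate([165, 356, 0]) cube([117, 117, 1592]);
translate([2569, 356, 0]) cube([117, 117, 1592]);
translate([282, 356, 270]) cube([2287, 117, 83]);
translate([282, 356, 1334]) cube([2287, 117, 83]);
translate([392, 473, 92]) cube([71, 16, 1520]);
translate([573, 473, 92]) cube([71, 16, 1520]);
translate([754, 473, 92]) cube([71, 16, 1520]);
translate([935, 473, 92]) cube([71, 16, 1520]);
translate([1116, 473, 92]) cube([71, 16, 1520]);
translate([1297, 473, 92]) cube([71, 16, 1520]);
translate([1478, 473, 92]) cube([71, 16, 1520]);
translate([1659, 473, 92]) cube([71, 16, 1520]);
translate([1840, 473, 92]) cube([71, 16, 1520]);
translate([2021, 473, 92]) cube([71, 16, 1520]);
translate([2202, 473, 92]) cube([71, 16, 1520]);
translate([2383, 473, 92]) cube([71, 16, 1520]);


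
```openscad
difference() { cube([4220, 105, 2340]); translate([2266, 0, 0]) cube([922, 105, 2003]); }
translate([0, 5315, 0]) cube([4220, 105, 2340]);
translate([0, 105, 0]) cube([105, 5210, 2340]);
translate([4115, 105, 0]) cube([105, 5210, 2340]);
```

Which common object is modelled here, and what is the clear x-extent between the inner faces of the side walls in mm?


A single room. The interior width is 4010 mm.

Four walls enclosing a rectangle with a door in the front wall — a room. Outside width 4220 minus two 105 mm walls gives 4010 mm.


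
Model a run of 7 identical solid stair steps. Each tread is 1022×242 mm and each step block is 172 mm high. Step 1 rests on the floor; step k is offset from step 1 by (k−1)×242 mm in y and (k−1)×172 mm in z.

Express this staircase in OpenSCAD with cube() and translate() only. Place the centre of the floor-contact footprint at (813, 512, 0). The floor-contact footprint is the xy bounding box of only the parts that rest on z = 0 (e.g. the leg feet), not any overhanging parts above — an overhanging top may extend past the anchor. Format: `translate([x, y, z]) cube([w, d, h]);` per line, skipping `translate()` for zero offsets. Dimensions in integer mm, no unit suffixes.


translate([302, 391, 0]) cube([1022, 242, 172]);
translate([302, 633, 172]) cube([1022, 242, 172]);
translate([302, 875, 344]) cube([1022, 242, 172]);
translate([302, 1117, 516]) cube([1022, 242, 172]);
translate([302, 1359, 688]) cube([1022, 242, 172]);
translate([302, 1601, 860]) cube([1022, 242, 172]);
translate([302, 1843, 1032]) cube([1022, 242, 172]);


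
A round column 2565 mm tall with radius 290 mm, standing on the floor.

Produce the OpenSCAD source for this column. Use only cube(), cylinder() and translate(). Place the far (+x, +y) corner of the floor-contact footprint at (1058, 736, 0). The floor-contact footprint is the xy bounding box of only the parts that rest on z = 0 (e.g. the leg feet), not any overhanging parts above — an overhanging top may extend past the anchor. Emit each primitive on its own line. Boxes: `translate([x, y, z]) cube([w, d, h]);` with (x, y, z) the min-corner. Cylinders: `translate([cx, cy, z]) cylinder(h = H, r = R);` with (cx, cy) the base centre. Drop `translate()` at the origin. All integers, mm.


translate([768, 446, 0]) cylinder(h = 2565, r = 290);


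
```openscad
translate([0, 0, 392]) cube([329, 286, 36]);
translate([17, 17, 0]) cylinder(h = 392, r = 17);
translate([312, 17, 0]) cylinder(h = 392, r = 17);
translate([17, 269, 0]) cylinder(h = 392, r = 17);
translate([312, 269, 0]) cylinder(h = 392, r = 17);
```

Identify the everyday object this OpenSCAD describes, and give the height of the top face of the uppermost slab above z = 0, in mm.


A stool. The seat height is 428 mm.

A 329×286×36 slab at z = 392 on four corner cylinders — a stool. The seat top is 392 + 36 = 428 mm.


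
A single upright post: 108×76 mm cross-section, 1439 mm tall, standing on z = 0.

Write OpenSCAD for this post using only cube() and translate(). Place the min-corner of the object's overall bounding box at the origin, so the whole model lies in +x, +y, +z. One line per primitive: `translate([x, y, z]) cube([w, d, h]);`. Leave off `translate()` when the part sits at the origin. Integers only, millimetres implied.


cube([108, 76, 1439]);


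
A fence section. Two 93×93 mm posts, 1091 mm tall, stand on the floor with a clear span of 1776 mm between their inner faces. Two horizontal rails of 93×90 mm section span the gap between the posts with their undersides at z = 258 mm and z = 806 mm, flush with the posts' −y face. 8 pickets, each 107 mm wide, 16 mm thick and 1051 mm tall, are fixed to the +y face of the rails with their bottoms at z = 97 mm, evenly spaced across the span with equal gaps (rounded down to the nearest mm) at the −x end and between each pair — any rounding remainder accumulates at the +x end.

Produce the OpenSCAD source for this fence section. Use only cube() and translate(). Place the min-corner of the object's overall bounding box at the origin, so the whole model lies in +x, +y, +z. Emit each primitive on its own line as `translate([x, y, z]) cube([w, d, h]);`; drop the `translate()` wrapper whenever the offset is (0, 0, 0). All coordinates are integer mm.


cube([93, 93, 1091]);
translate([1869, 0, 0]) cube([93, 93, 1091]);
translate([93, 0, 258]) cube([1776, 93, 90]);
translate([93, 0, 806]) cube([1776, 93, 90]);
translate([195, 93, 97]) cube([107, 16, 1051]);
translate([404, 93, 97]) cube([107, 16, 1051]);
translate([613, 93, 97]) cube([107, 16, 1051]);
translate([822, 93, 97]) cube([107, 16, 1051]);
translate([1031, 93, 97]) cube([107, 16, 1051]);
translate([1240, 93, 97]) cube([107, 16, 1051]);
translate([1449, 93, 97]) cube([107, 16, 1051]);
translate([1658, 93, 97]) cube([107, 16, 1051]);


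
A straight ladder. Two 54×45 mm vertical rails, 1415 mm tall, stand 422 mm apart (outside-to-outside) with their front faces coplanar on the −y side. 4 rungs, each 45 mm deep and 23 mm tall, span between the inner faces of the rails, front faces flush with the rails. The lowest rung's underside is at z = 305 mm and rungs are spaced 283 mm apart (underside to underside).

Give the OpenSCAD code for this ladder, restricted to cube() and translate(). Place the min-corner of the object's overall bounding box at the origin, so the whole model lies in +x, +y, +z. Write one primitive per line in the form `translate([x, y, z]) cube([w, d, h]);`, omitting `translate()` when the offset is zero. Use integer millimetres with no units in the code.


cube([54, 45, 1415]);
translate([368, 0, 0]) cube([54, 45, 1415]);
translate([54, 0, 305]) cube([314, 45, 23]);
translate([54, 0, 588]) cube([314, 45, 23]);
translate([54, 0, 871]) cube([314, 45, 23]);
translate([54, 0, 1154]) cube([314, 45, 23]);


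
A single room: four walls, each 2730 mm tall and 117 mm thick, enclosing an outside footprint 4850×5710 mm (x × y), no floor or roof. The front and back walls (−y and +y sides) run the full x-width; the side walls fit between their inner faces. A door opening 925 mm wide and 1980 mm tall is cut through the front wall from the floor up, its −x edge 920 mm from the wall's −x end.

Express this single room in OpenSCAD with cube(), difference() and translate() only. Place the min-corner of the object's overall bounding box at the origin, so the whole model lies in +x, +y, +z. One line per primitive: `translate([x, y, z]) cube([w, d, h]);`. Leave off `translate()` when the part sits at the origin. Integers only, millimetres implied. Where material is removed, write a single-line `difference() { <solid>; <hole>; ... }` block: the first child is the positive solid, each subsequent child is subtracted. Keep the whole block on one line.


difference() { cube([4850, 117, 2730]); translate([920, 0, 0]) cube([925, 117, 1980]); }
translate([0, 5593, 0]) cube([4850, 117, 2730]);
translate([0, 117, 0]) cube([117, 5476, 2730]);
translate([4733, 117, 0]) cube([117, 5476, 2730]);


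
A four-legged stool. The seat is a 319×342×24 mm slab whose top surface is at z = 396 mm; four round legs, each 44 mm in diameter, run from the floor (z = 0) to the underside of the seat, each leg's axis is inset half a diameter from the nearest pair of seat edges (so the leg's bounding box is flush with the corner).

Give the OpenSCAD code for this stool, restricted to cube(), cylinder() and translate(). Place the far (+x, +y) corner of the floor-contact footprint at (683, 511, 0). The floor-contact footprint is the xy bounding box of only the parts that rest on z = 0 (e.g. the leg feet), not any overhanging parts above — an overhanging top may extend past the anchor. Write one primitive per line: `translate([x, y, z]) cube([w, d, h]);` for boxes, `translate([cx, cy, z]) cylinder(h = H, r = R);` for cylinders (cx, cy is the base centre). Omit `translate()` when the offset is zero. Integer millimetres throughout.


translate([364, 169, 372]) cube([319, 342, 24]);
translate([386, 191, 0]) cylinder(h = 372, r = 22);
translate([661, 191, 0]) cylinder(h = 372, r = 22);
translate([386, 489, 0]) cylinder(h = 372, r = 22);
translate([661, 489, 0]) cylinder(h = 372, r = 22);


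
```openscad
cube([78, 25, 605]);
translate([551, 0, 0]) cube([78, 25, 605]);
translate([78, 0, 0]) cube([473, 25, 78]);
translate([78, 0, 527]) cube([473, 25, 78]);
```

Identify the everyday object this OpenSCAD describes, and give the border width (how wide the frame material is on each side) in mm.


A picture frame. The border width is 78 mm.

Four thin pieces enclosing a rectangular opening — a picture frame. The two full-height stiles are 605 mm tall; the top rail sits at z = 527 and is 78 mm tall, so the border above the opening is 605 − 527 = 78 mm, matching the stile x-width.


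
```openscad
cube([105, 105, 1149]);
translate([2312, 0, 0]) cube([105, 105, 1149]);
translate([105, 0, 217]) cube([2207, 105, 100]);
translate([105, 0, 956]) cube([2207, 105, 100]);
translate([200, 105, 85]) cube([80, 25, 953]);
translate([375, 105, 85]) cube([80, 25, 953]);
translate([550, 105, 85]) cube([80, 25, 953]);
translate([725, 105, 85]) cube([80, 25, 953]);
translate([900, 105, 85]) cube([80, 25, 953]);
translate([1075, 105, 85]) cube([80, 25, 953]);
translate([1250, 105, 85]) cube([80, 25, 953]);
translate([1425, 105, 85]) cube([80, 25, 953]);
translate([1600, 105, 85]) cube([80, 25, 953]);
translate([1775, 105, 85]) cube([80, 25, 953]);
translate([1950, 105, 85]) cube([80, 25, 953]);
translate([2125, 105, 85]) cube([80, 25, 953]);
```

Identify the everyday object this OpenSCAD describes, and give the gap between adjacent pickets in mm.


A fence section. The picket gap is 95 mm.

Two posts, two rails, 12 pickets — a fence section. Span 2207 mm holds 12 pickets of 80 mm with 13 equal gaps: ⌊(2207 − 12·80) / 13⌋ = 95 mm.


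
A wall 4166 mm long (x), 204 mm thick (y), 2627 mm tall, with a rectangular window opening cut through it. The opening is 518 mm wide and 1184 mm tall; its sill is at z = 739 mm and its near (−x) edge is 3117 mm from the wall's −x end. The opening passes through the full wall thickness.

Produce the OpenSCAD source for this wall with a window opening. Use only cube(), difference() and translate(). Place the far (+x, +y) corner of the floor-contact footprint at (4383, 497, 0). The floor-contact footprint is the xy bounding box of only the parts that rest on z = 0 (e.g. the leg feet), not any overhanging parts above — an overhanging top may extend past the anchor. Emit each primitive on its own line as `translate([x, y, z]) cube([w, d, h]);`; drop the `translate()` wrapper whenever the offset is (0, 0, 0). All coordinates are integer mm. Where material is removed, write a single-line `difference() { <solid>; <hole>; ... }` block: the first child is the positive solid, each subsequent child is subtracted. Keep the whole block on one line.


difference() { translate([217, 293, 0]) cube([4166, 204, 2627]); translate([3334, 293, 739]) cube([518, 204, 1184]); }


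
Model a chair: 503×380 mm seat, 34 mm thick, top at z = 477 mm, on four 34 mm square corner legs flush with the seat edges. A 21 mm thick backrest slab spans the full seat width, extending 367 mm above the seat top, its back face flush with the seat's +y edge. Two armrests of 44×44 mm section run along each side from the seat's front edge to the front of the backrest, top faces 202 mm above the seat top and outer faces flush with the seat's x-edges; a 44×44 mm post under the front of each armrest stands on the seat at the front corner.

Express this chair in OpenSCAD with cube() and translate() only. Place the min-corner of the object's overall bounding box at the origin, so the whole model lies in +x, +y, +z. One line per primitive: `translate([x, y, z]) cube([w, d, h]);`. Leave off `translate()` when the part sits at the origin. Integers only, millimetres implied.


translate([0, 0, 443]) cube([503, 380, 34]);
cube([34, 34, 443]);
translate([469, 0, 0]) cube([34, 34, 443]);
translate([0, 346, 0]) cube([34, 34, 443]);
translate([469, 346, 0]) cube([34, 34, 443]);
translate([0, 359, 477]) cube([503, 21, 367]);
translate([0, 0, 635]) cube([44, 359, 44]);
translate([459, 0, 635]) cube([44, 359, 44]);
translate([0, 0, 477]) cube([44, 44, 158]);
translate([459, 0, 477]) cube([44, 44, 158]);


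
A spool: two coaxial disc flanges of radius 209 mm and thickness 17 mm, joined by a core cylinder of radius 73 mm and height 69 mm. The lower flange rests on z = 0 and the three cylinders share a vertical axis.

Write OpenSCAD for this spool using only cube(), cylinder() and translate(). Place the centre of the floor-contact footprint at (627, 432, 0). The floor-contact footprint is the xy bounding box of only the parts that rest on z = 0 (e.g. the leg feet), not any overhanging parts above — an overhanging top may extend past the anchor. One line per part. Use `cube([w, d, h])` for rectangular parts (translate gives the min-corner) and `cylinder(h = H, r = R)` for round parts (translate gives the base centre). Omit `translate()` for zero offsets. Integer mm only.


translate([627, 432, 0]) cylinder(h = 17, r = 209);
translate([627, 432, 17]) cylinder(h = 69, r = 73);
translate([627, 432, 86]) cylinder(h = 17, r = 209);


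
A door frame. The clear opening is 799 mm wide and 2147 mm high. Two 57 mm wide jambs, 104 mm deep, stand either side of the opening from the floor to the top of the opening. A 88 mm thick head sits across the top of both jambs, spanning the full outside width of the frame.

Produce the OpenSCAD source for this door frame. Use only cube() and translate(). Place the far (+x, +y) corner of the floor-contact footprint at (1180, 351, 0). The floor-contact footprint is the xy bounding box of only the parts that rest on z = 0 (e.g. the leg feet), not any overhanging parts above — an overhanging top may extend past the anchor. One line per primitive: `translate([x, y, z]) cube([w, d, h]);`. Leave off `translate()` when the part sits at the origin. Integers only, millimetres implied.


translate([267, 247, 0]) cube([57, 104, 2147]);
translate([1123, 247, 0]) cube([57, 104, 2147]);
translate([267, 247, 2147]) cube([913, 104, 88]);


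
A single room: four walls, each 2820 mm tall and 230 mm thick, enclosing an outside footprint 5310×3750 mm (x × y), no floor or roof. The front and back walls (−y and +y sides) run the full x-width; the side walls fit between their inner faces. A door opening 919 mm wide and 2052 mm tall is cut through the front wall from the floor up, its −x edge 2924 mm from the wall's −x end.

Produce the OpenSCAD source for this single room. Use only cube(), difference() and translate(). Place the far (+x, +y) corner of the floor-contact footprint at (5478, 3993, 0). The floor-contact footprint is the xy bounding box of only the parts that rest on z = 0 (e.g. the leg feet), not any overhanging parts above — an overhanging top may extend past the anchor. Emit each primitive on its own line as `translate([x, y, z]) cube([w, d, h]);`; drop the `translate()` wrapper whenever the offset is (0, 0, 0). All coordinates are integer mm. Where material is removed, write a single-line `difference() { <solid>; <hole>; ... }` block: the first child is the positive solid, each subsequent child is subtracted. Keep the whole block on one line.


difference() { translate([168, 243, 0]) cube([5310, 230, 2820]); translate([3092, 243, 0]) cube([919, 230, 2052]); }
translate([168, 3763, 0]) cube([5310, 230, 2820]);
translate([168, 473, 0]) cube([230, 3290, 2820]);
translate([5248, 473, 0]) cube([230, 3290, 2820]);


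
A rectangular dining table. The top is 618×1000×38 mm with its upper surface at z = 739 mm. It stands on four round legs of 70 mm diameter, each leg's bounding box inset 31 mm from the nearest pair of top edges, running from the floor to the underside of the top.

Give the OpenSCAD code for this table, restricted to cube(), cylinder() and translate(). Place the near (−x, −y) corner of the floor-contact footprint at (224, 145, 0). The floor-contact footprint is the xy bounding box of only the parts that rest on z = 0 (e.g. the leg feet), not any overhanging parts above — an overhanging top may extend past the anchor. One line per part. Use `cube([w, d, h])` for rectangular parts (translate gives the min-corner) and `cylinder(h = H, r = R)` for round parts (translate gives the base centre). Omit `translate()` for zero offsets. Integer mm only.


// leg_h = 739 - 38 = 701
translate([193, 114, 701]) cube([618, 1000, 38]);
translate([259, 180, 0]) cylinder(h = 701, r = 35);
translate([745, 180, 0]) cylinder(h = 701, r = 35);
translate([259, 1048, 0]) cylinder(h = 701, r = 35);
translate([745, 1048, 0]) cylinder(h = 701, r = 35);


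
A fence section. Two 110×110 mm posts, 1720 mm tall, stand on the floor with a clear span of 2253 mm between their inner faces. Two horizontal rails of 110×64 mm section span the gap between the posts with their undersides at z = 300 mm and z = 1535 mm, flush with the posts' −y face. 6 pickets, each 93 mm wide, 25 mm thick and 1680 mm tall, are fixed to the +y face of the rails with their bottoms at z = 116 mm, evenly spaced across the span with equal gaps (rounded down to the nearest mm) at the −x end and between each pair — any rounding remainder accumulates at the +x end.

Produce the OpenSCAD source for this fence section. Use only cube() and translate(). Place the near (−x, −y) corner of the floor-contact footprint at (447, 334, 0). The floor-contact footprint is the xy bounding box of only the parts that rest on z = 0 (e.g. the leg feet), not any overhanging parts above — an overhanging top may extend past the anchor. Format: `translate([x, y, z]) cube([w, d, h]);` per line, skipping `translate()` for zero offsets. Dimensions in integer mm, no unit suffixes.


translate([447, 334, 0]) cube([110, 110, 1720]);
translate([2810, 334, 0]) cube([110, 110, 1720]);
translate([557, 334, 300]) cube([2253, 110, 64]);
translate([557, 334, 1535]) cube([2253, 110, 64]);
translate([799, 444, 116]) cube([93, 25, 1680]);
translate([1134, 444, 116]) cube([93, 25, 1680]);
translate([1469, 444, 116]) cube([93, 25, 1680]);
translate([1804, 444, 116]) cube([93, 25, 1680]);
translate([2139, 444, 116]) cube([93, 25, 1680]);
translate([2474, 444, 116]) cube([93, 25, 1680]);


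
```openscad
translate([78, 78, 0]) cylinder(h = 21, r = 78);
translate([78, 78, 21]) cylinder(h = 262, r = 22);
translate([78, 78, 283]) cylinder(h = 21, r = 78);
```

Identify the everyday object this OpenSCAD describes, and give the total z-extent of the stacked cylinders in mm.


A spool. The overall height is 304 mm.

Three coaxial cylinders, large–small–large — a spool. Two 21 mm flanges and a 262 mm core give 21 + 262 + 21 = 304 mm.


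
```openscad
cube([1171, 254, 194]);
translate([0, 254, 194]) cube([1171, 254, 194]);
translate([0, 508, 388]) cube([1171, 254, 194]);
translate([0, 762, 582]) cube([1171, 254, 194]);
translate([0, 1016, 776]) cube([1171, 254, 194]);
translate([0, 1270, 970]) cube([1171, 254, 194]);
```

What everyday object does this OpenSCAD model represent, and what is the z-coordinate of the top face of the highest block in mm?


A staircase. The total rise is 1164 mm.

6 identical blocks, each offset up and back from the previous — a staircase. Each step is 194 mm tall and there are 6 of them, so the total rise is 6 × 194 = 1164 mm.


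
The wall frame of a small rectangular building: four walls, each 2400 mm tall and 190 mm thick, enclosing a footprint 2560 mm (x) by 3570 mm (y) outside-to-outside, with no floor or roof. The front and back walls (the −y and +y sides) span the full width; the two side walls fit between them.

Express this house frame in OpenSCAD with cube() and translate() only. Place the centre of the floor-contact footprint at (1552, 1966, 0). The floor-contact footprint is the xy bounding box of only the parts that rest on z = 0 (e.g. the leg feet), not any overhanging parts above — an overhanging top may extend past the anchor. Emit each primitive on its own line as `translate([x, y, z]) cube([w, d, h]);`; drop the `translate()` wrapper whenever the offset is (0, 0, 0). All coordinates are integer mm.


translate([272, 181, 0]) cube([2560, 190, 2400]);
translate([272, 3561, 0]) cube([2560, 190, 2400]);
translate([272, 371, 0]) cube([190, 3190, 2400]);
translate([2642, 371, 0]) cube([190, 3190, 2400]);


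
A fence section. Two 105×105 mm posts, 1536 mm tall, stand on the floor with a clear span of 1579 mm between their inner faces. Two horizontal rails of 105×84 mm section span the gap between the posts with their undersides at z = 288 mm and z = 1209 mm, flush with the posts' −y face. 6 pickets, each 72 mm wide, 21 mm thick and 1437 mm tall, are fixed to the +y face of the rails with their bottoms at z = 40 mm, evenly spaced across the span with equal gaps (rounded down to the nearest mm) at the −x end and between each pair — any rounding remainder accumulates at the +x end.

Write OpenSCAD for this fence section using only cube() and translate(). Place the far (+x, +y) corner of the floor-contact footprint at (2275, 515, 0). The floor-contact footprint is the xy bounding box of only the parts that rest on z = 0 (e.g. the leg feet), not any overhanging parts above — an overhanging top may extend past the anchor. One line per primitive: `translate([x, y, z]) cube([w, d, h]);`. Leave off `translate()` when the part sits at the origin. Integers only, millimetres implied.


translate([486, 410, 0]) cube([105, 105, 1536]);
translate([2170, 410, 0]) cube([105, 105, 1536]);
translate([591, 410, 288]) cube([1579, 105, 84]);
translate([591, 410, 1209]) cube([1579, 105, 84]);
translate([754, 515, 40]) cube([72, 21, 1437]);
translate([989, 515, 40]) cube([72, 21, 1437]);
translate([1224, 515, 40]) cube([72, 21, 1437]);
translate([1459, 515, 40]) cube([72, 21, 1437]);
translate([1694, 515, 40]) cube([72, 21, 1437]);
translate([1929, 515, 40]) cube([72, 21, 1437]);


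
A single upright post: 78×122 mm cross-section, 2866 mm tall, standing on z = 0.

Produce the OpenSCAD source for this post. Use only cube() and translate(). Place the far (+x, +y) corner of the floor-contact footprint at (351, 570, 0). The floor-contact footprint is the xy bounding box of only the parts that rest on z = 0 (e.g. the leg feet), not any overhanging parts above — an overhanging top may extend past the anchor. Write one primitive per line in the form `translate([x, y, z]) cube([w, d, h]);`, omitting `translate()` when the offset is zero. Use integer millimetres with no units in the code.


translate([273, 448, 0]) cube([78, 122, 2866]);


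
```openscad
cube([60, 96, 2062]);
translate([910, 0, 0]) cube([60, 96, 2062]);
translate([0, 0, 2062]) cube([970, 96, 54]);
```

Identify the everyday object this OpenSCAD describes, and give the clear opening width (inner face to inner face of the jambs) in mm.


A door frame. The clear opening width is 850 mm.

Two 2062 mm tall posts with a header on top — a door frame. The left jamb is 60 mm wide at x = 0; the right jamb starts at x = 910. The clear opening is 910 − 60 = 850 mm.


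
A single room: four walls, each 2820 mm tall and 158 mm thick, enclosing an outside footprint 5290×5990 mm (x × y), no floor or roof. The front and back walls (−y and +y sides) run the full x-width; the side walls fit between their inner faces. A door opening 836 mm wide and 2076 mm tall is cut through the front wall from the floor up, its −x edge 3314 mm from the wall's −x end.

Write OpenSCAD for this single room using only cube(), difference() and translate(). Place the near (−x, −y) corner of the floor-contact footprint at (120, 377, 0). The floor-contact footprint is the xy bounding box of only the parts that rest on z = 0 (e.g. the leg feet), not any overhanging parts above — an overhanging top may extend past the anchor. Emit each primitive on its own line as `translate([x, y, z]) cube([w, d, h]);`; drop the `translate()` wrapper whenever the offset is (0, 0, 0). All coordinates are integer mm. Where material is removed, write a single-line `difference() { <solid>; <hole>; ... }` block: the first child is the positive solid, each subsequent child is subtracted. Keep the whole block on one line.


difference() { translate([120, 377, 0]) cube([5290, 158, 2820]); translate([3434, 377, 0]) cube([836, 158, 2076]); }
translate([120, 6209, 0]) cube([5290, 158, 2820]);
translate([120, 535, 0]) cube([158, 5674, 2820]);
translate([5252, 535, 0]) cube([158, 5674, 2820]);


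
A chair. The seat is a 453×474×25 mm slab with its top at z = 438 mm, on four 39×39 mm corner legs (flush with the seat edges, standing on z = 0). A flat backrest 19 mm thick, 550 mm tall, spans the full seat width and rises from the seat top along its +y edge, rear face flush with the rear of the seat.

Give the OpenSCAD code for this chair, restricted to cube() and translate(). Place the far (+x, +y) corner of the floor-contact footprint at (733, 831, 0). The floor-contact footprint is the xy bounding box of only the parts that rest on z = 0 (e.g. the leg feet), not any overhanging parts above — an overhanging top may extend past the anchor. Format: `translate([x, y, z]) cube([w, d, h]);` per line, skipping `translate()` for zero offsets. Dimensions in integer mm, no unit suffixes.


// leg_h = 438 - 25 = 413
translate([280, 357, 413]) cube([453, 474, 25]);
translate([280, 357, 0]) cube([39, 39, 413]);
translate([694, 357, 0]) cube([39, 39, 413]);
translate([280, 792, 0]) cube([39, 39, 413]);
translate([694, 792, 0]) cube([39, 39, 413]);
translate([280, 812, 438]) cube([453, 19, 550]);


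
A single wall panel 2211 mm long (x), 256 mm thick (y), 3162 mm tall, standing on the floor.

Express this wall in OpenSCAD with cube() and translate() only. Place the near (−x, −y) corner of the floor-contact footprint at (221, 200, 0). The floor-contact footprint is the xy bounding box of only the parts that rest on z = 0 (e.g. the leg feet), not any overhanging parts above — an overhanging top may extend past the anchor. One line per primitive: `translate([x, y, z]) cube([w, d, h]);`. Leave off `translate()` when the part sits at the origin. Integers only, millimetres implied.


translate([221, 200, 0]) cube([2211, 256, 3162]);


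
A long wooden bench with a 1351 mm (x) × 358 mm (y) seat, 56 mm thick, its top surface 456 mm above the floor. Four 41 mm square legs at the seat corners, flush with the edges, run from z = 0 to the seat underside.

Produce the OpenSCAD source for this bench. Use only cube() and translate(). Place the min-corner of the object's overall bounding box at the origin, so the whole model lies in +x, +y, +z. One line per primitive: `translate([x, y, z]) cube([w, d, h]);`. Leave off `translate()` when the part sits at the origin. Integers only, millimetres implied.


translate([0, 0, 400]) cube([1351, 358, 56]);
cube([41, 41, 400]);
translate([0, 317, 0]) cube([41, 41, 400]);
translate([1310, 0, 0]) cube([41, 41, 400]);
translate([1310, 317, 0]) cube([41, 41, 400]);


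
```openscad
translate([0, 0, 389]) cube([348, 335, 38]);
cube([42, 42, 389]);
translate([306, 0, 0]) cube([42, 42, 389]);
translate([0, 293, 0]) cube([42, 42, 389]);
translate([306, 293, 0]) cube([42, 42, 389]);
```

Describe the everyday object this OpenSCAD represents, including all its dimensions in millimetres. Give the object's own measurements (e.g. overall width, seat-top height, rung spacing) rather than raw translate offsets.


A four-legged stool. The seat is a 348×335×38 mm slab whose top surface is at z = 427 mm; four square legs, each 42×42 mm in cross-section, run from the floor (z = 0) to the underside of the seat, each flush with a corner of the seat.


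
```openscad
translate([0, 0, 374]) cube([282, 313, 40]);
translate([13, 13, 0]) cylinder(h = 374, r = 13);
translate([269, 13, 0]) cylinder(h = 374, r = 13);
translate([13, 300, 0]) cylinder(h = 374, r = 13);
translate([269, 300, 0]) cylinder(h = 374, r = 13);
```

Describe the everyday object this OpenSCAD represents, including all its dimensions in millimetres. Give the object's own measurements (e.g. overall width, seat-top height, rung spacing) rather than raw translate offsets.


A four-legged stool. The seat is a 282×313×40 mm slab whose top surface is at z = 414 mm; four round legs, each 26 mm in diameter, run from the floor (z = 0) to the underside of the seat, each leg's axis is inset half a diameter from the nearest pair of seat edges (so the leg's bounding box is flush with the corner).


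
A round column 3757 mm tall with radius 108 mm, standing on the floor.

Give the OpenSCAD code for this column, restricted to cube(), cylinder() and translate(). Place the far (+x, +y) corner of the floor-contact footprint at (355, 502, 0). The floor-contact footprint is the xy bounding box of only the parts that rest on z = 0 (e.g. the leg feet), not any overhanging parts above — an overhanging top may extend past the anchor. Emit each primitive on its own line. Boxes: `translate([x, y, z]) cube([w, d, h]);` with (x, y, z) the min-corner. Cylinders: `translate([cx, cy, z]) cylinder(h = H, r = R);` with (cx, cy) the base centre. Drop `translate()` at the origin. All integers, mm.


translate([247, 394, 0]) cylinder(h = 3757, r = 108);


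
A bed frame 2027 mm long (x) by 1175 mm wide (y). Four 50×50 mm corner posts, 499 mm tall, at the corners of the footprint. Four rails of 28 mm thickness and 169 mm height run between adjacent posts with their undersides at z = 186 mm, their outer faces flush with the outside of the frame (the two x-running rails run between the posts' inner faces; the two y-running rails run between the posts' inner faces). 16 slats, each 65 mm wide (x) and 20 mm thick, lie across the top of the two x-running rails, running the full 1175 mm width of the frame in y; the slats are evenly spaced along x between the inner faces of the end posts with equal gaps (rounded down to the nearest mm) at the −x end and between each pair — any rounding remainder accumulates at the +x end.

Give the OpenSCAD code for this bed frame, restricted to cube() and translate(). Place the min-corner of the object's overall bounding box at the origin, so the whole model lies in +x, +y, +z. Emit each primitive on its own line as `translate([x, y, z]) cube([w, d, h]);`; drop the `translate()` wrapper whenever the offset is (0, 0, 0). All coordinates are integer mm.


// slat z = rail_z + rail_h = 186 + 169 = 355
// slat gap = ⌊(1927 − 16·65) / 17⌋ = 52
cube([50, 50, 499]);
translate([0, 1125, 0]) cube([50, 50, 499]);
translate([1977, 0, 0]) cube([50, 50, 499]);
translate([1977, 1125, 0]) cube([50, 50, 499]);
translate([50, 0, 186]) cube([1927, 28, 169]);
translate([50, 1147, 186]) cube([1927, 28, 169]);
translate([0, 50, 186]) cube([28, 1075, 169]);
translate([1999, 50, 186]) cube([28, 1075, 169]);
translate([102, 0, 355]) cube([65, 1175, 20]);
translate([219, 0, 355]) cube([65, 1175, 20]);
translate([336, 0, 355]) cube([65, 1175, 20]);
translate([453, 0, 355]) cube([65, 1175, 20]);
translate([570, 0, 355]) cube([65, 1175, 20]);
translate([687, 0, 355]) cube([65, 1175, 20]);
translate([804, 0, 355]) cube([65, 1175, 20]);
translate([921, 0, 355]) cube([65, 1175, 20]);
translate([1038, 0, 355]) cube([65, 1175, 20]);
translate([1155, 0, 355]) cube([65, 1175, 20]);
translate([1272, 0, 355]) cube([65, 1175, 20]);
translate([1389, 0, 355]) cube([65, 1175, 20]);
translate([1506, 0, 355]) cube([65, 1175, 20]);
translate([1623, 0, 355]) cube([65, 1175, 20]);
translate([1740, 0, 355]) cube([65, 1175, 20]);
translate([1857, 0, 355]) cube([65, 1175, 20]);


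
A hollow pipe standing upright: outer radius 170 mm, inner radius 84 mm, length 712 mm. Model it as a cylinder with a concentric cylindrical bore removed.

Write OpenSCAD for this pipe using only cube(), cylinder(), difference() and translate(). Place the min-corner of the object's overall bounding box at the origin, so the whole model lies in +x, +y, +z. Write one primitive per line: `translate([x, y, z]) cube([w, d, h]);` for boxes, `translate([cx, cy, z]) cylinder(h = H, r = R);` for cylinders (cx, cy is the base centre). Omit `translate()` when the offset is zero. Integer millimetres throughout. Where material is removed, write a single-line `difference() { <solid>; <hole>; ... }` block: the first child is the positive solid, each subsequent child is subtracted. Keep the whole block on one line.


difference() { translate([170, 170, 0]) cylinder(h = 712, r = 170); translate([170, 170, 0]) cylinder(h = 712, r = 84); }


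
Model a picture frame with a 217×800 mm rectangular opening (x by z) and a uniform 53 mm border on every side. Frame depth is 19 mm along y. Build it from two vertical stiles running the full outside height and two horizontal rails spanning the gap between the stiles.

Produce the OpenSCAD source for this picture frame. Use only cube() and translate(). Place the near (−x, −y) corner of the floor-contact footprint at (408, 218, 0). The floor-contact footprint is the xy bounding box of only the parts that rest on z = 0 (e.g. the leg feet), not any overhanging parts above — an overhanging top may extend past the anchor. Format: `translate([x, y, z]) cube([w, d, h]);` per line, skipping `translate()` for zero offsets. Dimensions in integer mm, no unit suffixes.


translate([408, 218, 0]) cube([53, 19, 906]);
translate([678, 218, 0]) cube([53, 19, 906]);
translate([461, 218, 0]) cube([217, 19, 53]);
translate([461, 218, 853]) cube([217, 19, 53]);
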